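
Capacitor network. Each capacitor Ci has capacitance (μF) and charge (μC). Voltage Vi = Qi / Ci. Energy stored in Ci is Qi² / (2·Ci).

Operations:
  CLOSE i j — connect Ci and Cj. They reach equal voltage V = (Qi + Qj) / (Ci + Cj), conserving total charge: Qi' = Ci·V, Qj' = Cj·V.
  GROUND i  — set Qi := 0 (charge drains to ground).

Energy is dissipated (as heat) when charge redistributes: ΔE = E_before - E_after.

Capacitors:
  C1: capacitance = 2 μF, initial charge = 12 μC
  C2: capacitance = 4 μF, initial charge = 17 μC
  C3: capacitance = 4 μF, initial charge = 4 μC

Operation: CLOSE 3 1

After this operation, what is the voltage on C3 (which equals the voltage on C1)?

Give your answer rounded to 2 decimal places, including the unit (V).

Initial: C1(2μF, Q=12μC, V=6.00V), C2(4μF, Q=17μC, V=4.25V), C3(4μF, Q=4μC, V=1.00V)
Op 1: CLOSE 3-1: Q_total=16.00, C_total=6.00, V=2.67; Q3=10.67, Q1=5.33; dissipated=16.667

Answer: 2.67 V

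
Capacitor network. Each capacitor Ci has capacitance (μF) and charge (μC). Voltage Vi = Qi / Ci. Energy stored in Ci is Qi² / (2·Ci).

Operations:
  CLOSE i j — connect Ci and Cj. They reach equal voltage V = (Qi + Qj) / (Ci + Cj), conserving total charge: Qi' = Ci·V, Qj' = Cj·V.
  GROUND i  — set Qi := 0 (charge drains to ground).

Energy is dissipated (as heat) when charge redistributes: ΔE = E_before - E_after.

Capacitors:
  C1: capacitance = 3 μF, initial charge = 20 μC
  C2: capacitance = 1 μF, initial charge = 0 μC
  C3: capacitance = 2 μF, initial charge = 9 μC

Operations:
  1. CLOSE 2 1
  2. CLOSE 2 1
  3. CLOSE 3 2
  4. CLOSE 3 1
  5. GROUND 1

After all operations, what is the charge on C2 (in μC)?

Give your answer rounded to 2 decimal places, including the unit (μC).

Initial: C1(3μF, Q=20μC, V=6.67V), C2(1μF, Q=0μC, V=0.00V), C3(2μF, Q=9μC, V=4.50V)
Op 1: CLOSE 2-1: Q_total=20.00, C_total=4.00, V=5.00; Q2=5.00, Q1=15.00; dissipated=16.667
Op 2: CLOSE 2-1: Q_total=20.00, C_total=4.00, V=5.00; Q2=5.00, Q1=15.00; dissipated=0.000
Op 3: CLOSE 3-2: Q_total=14.00, C_total=3.00, V=4.67; Q3=9.33, Q2=4.67; dissipated=0.083
Op 4: CLOSE 3-1: Q_total=24.33, C_total=5.00, V=4.87; Q3=9.73, Q1=14.60; dissipated=0.067
Op 5: GROUND 1: Q1=0; energy lost=35.527
Final charges: Q1=0.00, Q2=4.67, Q3=9.73

Answer: 4.67 μC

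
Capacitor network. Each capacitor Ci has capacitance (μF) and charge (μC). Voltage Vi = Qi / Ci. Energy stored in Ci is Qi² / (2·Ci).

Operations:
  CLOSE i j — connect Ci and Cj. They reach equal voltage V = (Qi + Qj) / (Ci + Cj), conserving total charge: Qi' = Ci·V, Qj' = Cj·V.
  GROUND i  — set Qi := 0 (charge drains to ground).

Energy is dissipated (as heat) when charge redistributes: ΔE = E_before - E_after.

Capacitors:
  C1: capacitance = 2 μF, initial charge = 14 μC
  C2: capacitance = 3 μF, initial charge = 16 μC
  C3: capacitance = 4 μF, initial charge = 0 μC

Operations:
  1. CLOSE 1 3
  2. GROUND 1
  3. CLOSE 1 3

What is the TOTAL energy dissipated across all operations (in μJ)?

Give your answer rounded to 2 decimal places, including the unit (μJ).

Initial: C1(2μF, Q=14μC, V=7.00V), C2(3μF, Q=16μC, V=5.33V), C3(4μF, Q=0μC, V=0.00V)
Op 1: CLOSE 1-3: Q_total=14.00, C_total=6.00, V=2.33; Q1=4.67, Q3=9.33; dissipated=32.667
Op 2: GROUND 1: Q1=0; energy lost=5.444
Op 3: CLOSE 1-3: Q_total=9.33, C_total=6.00, V=1.56; Q1=3.11, Q3=6.22; dissipated=3.630
Total dissipated: 41.741 μJ

Answer: 41.74 μJ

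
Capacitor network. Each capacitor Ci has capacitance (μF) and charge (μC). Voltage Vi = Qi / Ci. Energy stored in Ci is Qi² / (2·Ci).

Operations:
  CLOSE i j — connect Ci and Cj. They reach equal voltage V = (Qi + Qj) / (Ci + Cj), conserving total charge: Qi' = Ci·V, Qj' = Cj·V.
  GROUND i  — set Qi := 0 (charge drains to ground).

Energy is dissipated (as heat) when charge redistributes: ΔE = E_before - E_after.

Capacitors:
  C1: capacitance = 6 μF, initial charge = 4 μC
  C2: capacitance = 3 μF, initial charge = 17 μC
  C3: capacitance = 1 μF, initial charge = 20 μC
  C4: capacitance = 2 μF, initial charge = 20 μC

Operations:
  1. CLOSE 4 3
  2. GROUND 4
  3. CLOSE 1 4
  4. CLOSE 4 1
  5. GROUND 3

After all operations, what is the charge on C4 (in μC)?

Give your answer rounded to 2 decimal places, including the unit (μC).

Initial: C1(6μF, Q=4μC, V=0.67V), C2(3μF, Q=17μC, V=5.67V), C3(1μF, Q=20μC, V=20.00V), C4(2μF, Q=20μC, V=10.00V)
Op 1: CLOSE 4-3: Q_total=40.00, C_total=3.00, V=13.33; Q4=26.67, Q3=13.33; dissipated=33.333
Op 2: GROUND 4: Q4=0; energy lost=177.778
Op 3: CLOSE 1-4: Q_total=4.00, C_total=8.00, V=0.50; Q1=3.00, Q4=1.00; dissipated=0.333
Op 4: CLOSE 4-1: Q_total=4.00, C_total=8.00, V=0.50; Q4=1.00, Q1=3.00; dissipated=0.000
Op 5: GROUND 3: Q3=0; energy lost=88.889
Final charges: Q1=3.00, Q2=17.00, Q3=0.00, Q4=1.00

Answer: 1.00 μC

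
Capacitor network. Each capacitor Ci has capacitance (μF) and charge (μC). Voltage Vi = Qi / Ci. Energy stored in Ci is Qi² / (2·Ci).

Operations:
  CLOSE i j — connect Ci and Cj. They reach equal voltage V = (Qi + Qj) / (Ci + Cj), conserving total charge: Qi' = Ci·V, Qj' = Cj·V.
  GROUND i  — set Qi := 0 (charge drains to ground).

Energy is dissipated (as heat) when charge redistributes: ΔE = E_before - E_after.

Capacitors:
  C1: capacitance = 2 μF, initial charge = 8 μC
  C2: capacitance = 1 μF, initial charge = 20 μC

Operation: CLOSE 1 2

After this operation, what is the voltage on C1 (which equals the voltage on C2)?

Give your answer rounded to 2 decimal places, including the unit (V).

Answer: 9.33 V

Derivation:
Initial: C1(2μF, Q=8μC, V=4.00V), C2(1μF, Q=20μC, V=20.00V)
Op 1: CLOSE 1-2: Q_total=28.00, C_total=3.00, V=9.33; Q1=18.67, Q2=9.33; dissipated=85.333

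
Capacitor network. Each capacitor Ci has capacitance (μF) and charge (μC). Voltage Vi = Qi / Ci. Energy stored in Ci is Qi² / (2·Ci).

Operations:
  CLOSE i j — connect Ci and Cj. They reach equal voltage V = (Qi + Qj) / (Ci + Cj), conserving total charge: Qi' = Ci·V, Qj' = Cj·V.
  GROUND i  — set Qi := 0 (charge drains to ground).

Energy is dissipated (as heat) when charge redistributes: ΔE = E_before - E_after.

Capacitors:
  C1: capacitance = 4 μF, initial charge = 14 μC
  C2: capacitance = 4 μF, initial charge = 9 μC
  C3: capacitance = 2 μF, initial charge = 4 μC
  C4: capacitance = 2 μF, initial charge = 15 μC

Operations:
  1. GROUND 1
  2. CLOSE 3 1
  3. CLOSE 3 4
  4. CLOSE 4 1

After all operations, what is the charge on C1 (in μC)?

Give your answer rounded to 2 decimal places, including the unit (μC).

Answer: 7.22 μC

Derivation:
Initial: C1(4μF, Q=14μC, V=3.50V), C2(4μF, Q=9μC, V=2.25V), C3(2μF, Q=4μC, V=2.00V), C4(2μF, Q=15μC, V=7.50V)
Op 1: GROUND 1: Q1=0; energy lost=24.500
Op 2: CLOSE 3-1: Q_total=4.00, C_total=6.00, V=0.67; Q3=1.33, Q1=2.67; dissipated=2.667
Op 3: CLOSE 3-4: Q_total=16.33, C_total=4.00, V=4.08; Q3=8.17, Q4=8.17; dissipated=23.347
Op 4: CLOSE 4-1: Q_total=10.83, C_total=6.00, V=1.81; Q4=3.61, Q1=7.22; dissipated=7.782
Final charges: Q1=7.22, Q2=9.00, Q3=8.17, Q4=3.61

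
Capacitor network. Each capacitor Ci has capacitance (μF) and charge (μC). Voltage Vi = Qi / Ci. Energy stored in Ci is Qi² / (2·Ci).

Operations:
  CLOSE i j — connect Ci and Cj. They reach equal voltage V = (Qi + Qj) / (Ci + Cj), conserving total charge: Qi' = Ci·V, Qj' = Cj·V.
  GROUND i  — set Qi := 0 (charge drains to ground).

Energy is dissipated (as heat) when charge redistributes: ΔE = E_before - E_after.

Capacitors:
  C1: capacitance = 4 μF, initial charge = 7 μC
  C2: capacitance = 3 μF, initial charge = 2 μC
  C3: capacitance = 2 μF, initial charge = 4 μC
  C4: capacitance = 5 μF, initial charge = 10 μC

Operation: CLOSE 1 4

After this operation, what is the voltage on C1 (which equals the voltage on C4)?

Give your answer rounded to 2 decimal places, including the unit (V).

Answer: 1.89 V

Derivation:
Initial: C1(4μF, Q=7μC, V=1.75V), C2(3μF, Q=2μC, V=0.67V), C3(2μF, Q=4μC, V=2.00V), C4(5μF, Q=10μC, V=2.00V)
Op 1: CLOSE 1-4: Q_total=17.00, C_total=9.00, V=1.89; Q1=7.56, Q4=9.44; dissipated=0.069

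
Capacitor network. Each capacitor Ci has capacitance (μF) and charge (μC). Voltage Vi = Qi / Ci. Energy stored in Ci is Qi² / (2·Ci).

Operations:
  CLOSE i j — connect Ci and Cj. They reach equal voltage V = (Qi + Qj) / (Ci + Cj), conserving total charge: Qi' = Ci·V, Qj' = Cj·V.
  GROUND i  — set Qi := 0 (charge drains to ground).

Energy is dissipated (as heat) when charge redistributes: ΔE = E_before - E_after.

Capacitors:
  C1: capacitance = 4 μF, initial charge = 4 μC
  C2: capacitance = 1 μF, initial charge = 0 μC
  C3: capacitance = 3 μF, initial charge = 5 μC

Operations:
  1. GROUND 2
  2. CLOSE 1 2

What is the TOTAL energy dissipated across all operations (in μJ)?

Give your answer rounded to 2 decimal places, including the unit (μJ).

Answer: 0.40 μJ

Derivation:
Initial: C1(4μF, Q=4μC, V=1.00V), C2(1μF, Q=0μC, V=0.00V), C3(3μF, Q=5μC, V=1.67V)
Op 1: GROUND 2: Q2=0; energy lost=0.000
Op 2: CLOSE 1-2: Q_total=4.00, C_total=5.00, V=0.80; Q1=3.20, Q2=0.80; dissipated=0.400
Total dissipated: 0.400 μJ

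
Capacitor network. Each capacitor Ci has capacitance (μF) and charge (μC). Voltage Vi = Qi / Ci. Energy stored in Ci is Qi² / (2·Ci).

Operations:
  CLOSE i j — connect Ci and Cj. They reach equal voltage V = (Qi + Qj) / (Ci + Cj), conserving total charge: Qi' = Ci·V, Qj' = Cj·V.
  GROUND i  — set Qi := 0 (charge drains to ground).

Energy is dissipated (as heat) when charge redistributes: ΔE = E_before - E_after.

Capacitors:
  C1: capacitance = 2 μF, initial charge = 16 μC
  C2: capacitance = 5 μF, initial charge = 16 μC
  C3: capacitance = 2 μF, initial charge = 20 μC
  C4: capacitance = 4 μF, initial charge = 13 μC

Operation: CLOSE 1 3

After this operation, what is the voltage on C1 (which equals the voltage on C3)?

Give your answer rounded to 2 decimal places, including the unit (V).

Initial: C1(2μF, Q=16μC, V=8.00V), C2(5μF, Q=16μC, V=3.20V), C3(2μF, Q=20μC, V=10.00V), C4(4μF, Q=13μC, V=3.25V)
Op 1: CLOSE 1-3: Q_total=36.00, C_total=4.00, V=9.00; Q1=18.00, Q3=18.00; dissipated=2.000

Answer: 9.00 V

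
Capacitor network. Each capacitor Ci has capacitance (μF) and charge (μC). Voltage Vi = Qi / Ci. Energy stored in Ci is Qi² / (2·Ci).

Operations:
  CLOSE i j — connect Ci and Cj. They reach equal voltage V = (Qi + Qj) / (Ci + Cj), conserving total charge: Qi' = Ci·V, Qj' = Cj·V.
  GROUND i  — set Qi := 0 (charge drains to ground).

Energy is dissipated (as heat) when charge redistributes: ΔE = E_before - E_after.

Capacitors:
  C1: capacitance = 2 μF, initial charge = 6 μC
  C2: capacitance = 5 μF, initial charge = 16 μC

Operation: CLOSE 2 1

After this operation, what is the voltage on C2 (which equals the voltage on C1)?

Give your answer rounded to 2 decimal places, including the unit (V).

Answer: 3.14 V

Derivation:
Initial: C1(2μF, Q=6μC, V=3.00V), C2(5μF, Q=16μC, V=3.20V)
Op 1: CLOSE 2-1: Q_total=22.00, C_total=7.00, V=3.14; Q2=15.71, Q1=6.29; dissipated=0.029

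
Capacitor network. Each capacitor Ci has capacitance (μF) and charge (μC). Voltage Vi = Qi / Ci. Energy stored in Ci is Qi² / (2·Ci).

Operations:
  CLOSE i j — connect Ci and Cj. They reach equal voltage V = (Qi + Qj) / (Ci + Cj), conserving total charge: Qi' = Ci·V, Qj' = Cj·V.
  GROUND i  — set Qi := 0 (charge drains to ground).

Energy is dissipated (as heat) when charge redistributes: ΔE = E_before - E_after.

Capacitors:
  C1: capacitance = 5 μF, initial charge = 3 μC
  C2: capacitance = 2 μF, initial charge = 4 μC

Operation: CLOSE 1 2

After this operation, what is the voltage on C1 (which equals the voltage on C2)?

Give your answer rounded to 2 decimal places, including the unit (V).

Initial: C1(5μF, Q=3μC, V=0.60V), C2(2μF, Q=4μC, V=2.00V)
Op 1: CLOSE 1-2: Q_total=7.00, C_total=7.00, V=1.00; Q1=5.00, Q2=2.00; dissipated=1.400

Answer: 1.00 V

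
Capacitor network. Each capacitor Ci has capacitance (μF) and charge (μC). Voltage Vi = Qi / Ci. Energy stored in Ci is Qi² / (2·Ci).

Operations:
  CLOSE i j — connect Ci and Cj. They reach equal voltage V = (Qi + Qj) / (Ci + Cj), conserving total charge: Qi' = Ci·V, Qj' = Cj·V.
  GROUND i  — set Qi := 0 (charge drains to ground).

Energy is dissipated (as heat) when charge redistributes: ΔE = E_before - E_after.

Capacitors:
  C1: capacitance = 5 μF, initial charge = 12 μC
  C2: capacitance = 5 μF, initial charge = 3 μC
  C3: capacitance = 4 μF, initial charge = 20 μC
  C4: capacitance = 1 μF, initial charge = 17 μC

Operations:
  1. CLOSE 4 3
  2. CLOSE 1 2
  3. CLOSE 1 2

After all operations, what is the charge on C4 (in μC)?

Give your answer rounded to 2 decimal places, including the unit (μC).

Initial: C1(5μF, Q=12μC, V=2.40V), C2(5μF, Q=3μC, V=0.60V), C3(4μF, Q=20μC, V=5.00V), C4(1μF, Q=17μC, V=17.00V)
Op 1: CLOSE 4-3: Q_total=37.00, C_total=5.00, V=7.40; Q4=7.40, Q3=29.60; dissipated=57.600
Op 2: CLOSE 1-2: Q_total=15.00, C_total=10.00, V=1.50; Q1=7.50, Q2=7.50; dissipated=4.050
Op 3: CLOSE 1-2: Q_total=15.00, C_total=10.00, V=1.50; Q1=7.50, Q2=7.50; dissipated=0.000
Final charges: Q1=7.50, Q2=7.50, Q3=29.60, Q4=7.40

Answer: 7.40 μC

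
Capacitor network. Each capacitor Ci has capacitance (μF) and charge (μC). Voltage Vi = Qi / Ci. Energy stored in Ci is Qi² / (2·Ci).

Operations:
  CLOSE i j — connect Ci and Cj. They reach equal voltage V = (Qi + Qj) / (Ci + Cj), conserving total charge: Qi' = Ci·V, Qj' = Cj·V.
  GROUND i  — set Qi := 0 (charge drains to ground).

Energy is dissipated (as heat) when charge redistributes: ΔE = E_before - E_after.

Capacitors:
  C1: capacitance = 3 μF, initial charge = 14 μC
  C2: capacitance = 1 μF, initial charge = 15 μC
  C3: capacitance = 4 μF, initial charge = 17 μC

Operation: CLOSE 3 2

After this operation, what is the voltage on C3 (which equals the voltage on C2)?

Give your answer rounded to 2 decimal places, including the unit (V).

Answer: 6.40 V

Derivation:
Initial: C1(3μF, Q=14μC, V=4.67V), C2(1μF, Q=15μC, V=15.00V), C3(4μF, Q=17μC, V=4.25V)
Op 1: CLOSE 3-2: Q_total=32.00, C_total=5.00, V=6.40; Q3=25.60, Q2=6.40; dissipated=46.225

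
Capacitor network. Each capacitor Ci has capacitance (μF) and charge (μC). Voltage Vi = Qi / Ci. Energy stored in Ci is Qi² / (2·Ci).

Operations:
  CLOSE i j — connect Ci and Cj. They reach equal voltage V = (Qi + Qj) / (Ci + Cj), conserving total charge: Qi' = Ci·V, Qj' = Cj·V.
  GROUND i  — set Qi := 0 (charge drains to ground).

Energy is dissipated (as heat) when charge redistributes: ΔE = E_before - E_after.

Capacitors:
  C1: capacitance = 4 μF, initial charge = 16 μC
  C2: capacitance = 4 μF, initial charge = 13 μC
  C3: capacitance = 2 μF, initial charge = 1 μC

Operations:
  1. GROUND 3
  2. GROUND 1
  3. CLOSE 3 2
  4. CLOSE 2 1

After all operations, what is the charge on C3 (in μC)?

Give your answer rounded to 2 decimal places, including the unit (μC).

Answer: 4.33 μC

Derivation:
Initial: C1(4μF, Q=16μC, V=4.00V), C2(4μF, Q=13μC, V=3.25V), C3(2μF, Q=1μC, V=0.50V)
Op 1: GROUND 3: Q3=0; energy lost=0.250
Op 2: GROUND 1: Q1=0; energy lost=32.000
Op 3: CLOSE 3-2: Q_total=13.00, C_total=6.00, V=2.17; Q3=4.33, Q2=8.67; dissipated=7.042
Op 4: CLOSE 2-1: Q_total=8.67, C_total=8.00, V=1.08; Q2=4.33, Q1=4.33; dissipated=4.694
Final charges: Q1=4.33, Q2=4.33, Q3=4.33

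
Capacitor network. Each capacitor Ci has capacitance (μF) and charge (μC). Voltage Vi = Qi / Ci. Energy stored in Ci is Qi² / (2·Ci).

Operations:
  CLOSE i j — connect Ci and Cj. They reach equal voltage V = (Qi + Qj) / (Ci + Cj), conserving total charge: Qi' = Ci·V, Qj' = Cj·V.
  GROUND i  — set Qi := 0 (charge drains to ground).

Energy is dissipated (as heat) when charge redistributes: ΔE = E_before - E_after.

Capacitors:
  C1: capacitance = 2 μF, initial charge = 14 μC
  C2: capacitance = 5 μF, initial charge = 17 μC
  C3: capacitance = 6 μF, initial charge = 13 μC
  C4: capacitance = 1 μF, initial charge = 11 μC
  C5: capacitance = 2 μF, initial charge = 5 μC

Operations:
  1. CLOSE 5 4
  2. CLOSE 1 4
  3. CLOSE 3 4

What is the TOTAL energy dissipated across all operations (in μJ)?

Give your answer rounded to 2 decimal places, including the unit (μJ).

Initial: C1(2μF, Q=14μC, V=7.00V), C2(5μF, Q=17μC, V=3.40V), C3(6μF, Q=13μC, V=2.17V), C4(1μF, Q=11μC, V=11.00V), C5(2μF, Q=5μC, V=2.50V)
Op 1: CLOSE 5-4: Q_total=16.00, C_total=3.00, V=5.33; Q5=10.67, Q4=5.33; dissipated=24.083
Op 2: CLOSE 1-4: Q_total=19.33, C_total=3.00, V=6.44; Q1=12.89, Q4=6.44; dissipated=0.926
Op 3: CLOSE 3-4: Q_total=19.44, C_total=7.00, V=2.78; Q3=16.67, Q4=2.78; dissipated=7.843
Total dissipated: 32.852 μJ

Answer: 32.85 μJ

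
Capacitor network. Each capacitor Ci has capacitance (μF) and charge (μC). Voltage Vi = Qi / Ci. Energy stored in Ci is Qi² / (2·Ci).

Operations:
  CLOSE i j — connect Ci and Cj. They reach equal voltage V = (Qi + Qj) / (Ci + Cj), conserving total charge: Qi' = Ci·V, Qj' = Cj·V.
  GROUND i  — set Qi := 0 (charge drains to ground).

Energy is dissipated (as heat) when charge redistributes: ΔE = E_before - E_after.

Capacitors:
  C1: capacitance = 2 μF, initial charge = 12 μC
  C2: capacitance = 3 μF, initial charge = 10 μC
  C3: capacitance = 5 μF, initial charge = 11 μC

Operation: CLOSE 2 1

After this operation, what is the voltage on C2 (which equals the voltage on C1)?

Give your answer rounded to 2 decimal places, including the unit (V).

Initial: C1(2μF, Q=12μC, V=6.00V), C2(3μF, Q=10μC, V=3.33V), C3(5μF, Q=11μC, V=2.20V)
Op 1: CLOSE 2-1: Q_total=22.00, C_total=5.00, V=4.40; Q2=13.20, Q1=8.80; dissipated=4.267

Answer: 4.40 V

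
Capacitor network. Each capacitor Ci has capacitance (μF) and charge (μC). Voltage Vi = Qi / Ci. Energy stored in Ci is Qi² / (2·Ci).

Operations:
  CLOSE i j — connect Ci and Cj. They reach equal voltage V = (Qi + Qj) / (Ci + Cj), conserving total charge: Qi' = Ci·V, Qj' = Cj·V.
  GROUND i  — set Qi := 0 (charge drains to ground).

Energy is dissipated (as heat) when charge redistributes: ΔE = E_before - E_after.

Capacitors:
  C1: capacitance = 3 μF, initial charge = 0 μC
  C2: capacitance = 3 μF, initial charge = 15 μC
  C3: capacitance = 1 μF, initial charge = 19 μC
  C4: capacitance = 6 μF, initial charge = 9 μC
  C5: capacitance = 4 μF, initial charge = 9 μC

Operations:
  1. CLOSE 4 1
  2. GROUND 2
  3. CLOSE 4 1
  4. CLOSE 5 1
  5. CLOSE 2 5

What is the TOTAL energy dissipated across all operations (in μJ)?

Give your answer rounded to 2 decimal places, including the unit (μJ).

Initial: C1(3μF, Q=0μC, V=0.00V), C2(3μF, Q=15μC, V=5.00V), C3(1μF, Q=19μC, V=19.00V), C4(6μF, Q=9μC, V=1.50V), C5(4μF, Q=9μC, V=2.25V)
Op 1: CLOSE 4-1: Q_total=9.00, C_total=9.00, V=1.00; Q4=6.00, Q1=3.00; dissipated=2.250
Op 2: GROUND 2: Q2=0; energy lost=37.500
Op 3: CLOSE 4-1: Q_total=9.00, C_total=9.00, V=1.00; Q4=6.00, Q1=3.00; dissipated=0.000
Op 4: CLOSE 5-1: Q_total=12.00, C_total=7.00, V=1.71; Q5=6.86, Q1=5.14; dissipated=1.339
Op 5: CLOSE 2-5: Q_total=6.86, C_total=7.00, V=0.98; Q2=2.94, Q5=3.92; dissipated=2.519
Total dissipated: 43.608 μJ

Answer: 43.61 μJ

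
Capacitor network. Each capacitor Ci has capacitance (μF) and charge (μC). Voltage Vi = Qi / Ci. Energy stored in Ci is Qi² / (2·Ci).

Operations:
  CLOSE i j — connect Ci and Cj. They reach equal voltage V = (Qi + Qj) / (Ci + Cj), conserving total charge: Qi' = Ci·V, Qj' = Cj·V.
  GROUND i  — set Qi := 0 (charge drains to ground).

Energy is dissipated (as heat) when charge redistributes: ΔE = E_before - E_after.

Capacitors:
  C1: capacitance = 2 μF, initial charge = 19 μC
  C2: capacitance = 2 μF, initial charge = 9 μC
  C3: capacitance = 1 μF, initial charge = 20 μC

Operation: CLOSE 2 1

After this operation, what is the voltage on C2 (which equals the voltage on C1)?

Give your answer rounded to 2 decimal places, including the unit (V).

Answer: 7.00 V

Derivation:
Initial: C1(2μF, Q=19μC, V=9.50V), C2(2μF, Q=9μC, V=4.50V), C3(1μF, Q=20μC, V=20.00V)
Op 1: CLOSE 2-1: Q_total=28.00, C_total=4.00, V=7.00; Q2=14.00, Q1=14.00; dissipated=12.500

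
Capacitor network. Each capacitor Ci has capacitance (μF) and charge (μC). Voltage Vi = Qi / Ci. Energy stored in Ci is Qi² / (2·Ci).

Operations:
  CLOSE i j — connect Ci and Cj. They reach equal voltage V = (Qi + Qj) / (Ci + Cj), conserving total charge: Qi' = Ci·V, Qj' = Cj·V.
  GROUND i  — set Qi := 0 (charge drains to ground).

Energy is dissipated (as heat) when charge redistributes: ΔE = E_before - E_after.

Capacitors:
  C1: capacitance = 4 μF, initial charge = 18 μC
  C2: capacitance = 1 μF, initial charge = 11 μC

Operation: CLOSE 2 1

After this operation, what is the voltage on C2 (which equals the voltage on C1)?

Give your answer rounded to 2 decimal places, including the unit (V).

Initial: C1(4μF, Q=18μC, V=4.50V), C2(1μF, Q=11μC, V=11.00V)
Op 1: CLOSE 2-1: Q_total=29.00, C_total=5.00, V=5.80; Q2=5.80, Q1=23.20; dissipated=16.900

Answer: 5.80 V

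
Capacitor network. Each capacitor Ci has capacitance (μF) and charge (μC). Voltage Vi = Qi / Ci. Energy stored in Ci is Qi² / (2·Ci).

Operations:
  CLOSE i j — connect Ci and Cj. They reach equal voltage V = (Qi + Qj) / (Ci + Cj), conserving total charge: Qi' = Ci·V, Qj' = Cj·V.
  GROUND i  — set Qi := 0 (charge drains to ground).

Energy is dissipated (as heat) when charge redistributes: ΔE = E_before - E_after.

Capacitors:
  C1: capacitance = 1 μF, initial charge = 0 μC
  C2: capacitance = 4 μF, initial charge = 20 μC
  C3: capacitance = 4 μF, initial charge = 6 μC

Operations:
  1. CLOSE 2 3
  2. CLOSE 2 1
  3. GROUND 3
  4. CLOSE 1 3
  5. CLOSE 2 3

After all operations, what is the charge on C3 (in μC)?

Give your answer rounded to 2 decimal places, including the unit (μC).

Initial: C1(1μF, Q=0μC, V=0.00V), C2(4μF, Q=20μC, V=5.00V), C3(4μF, Q=6μC, V=1.50V)
Op 1: CLOSE 2-3: Q_total=26.00, C_total=8.00, V=3.25; Q2=13.00, Q3=13.00; dissipated=12.250
Op 2: CLOSE 2-1: Q_total=13.00, C_total=5.00, V=2.60; Q2=10.40, Q1=2.60; dissipated=4.225
Op 3: GROUND 3: Q3=0; energy lost=21.125
Op 4: CLOSE 1-3: Q_total=2.60, C_total=5.00, V=0.52; Q1=0.52, Q3=2.08; dissipated=2.704
Op 5: CLOSE 2-3: Q_total=12.48, C_total=8.00, V=1.56; Q2=6.24, Q3=6.24; dissipated=4.326
Final charges: Q1=0.52, Q2=6.24, Q3=6.24

Answer: 6.24 μC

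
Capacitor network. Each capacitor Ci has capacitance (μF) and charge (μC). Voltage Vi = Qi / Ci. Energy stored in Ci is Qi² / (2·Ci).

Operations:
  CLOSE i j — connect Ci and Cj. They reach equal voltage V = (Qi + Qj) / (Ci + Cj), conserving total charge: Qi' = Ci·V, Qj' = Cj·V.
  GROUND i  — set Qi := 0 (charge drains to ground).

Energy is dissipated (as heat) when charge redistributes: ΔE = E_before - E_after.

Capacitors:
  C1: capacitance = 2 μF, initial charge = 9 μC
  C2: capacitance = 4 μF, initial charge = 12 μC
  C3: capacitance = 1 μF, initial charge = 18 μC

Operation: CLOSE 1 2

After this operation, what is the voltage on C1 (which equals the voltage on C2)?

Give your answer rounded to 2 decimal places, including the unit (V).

Initial: C1(2μF, Q=9μC, V=4.50V), C2(4μF, Q=12μC, V=3.00V), C3(1μF, Q=18μC, V=18.00V)
Op 1: CLOSE 1-2: Q_total=21.00, C_total=6.00, V=3.50; Q1=7.00, Q2=14.00; dissipated=1.500

Answer: 3.50 V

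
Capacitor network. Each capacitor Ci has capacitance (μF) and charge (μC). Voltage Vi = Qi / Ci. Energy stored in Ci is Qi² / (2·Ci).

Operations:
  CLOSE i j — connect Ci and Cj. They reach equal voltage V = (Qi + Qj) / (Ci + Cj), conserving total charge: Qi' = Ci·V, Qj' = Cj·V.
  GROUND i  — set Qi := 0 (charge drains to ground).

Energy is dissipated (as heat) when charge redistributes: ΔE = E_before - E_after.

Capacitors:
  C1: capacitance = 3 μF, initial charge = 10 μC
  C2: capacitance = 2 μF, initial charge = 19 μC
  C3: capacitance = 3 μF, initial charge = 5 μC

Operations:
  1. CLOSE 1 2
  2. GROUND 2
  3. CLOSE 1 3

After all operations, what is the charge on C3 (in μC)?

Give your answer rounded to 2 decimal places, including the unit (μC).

Answer: 11.20 μC

Derivation:
Initial: C1(3μF, Q=10μC, V=3.33V), C2(2μF, Q=19μC, V=9.50V), C3(3μF, Q=5μC, V=1.67V)
Op 1: CLOSE 1-2: Q_total=29.00, C_total=5.00, V=5.80; Q1=17.40, Q2=11.60; dissipated=22.817
Op 2: GROUND 2: Q2=0; energy lost=33.640
Op 3: CLOSE 1-3: Q_total=22.40, C_total=6.00, V=3.73; Q1=11.20, Q3=11.20; dissipated=12.813
Final charges: Q1=11.20, Q2=0.00, Q3=11.20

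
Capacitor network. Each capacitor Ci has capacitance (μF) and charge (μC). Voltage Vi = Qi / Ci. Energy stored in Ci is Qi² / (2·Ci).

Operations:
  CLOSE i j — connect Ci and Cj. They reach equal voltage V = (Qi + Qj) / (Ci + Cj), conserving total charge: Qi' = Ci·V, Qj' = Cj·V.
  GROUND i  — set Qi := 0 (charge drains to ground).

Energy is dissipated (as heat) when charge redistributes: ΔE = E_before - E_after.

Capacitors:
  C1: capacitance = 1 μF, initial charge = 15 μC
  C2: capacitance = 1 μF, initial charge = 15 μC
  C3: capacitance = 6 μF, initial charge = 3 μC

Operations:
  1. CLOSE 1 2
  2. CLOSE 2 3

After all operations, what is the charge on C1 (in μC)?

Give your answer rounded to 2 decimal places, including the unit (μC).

Answer: 15.00 μC

Derivation:
Initial: C1(1μF, Q=15μC, V=15.00V), C2(1μF, Q=15μC, V=15.00V), C3(6μF, Q=3μC, V=0.50V)
Op 1: CLOSE 1-2: Q_total=30.00, C_total=2.00, V=15.00; Q1=15.00, Q2=15.00; dissipated=0.000
Op 2: CLOSE 2-3: Q_total=18.00, C_total=7.00, V=2.57; Q2=2.57, Q3=15.43; dissipated=90.107
Final charges: Q1=15.00, Q2=2.57, Q3=15.43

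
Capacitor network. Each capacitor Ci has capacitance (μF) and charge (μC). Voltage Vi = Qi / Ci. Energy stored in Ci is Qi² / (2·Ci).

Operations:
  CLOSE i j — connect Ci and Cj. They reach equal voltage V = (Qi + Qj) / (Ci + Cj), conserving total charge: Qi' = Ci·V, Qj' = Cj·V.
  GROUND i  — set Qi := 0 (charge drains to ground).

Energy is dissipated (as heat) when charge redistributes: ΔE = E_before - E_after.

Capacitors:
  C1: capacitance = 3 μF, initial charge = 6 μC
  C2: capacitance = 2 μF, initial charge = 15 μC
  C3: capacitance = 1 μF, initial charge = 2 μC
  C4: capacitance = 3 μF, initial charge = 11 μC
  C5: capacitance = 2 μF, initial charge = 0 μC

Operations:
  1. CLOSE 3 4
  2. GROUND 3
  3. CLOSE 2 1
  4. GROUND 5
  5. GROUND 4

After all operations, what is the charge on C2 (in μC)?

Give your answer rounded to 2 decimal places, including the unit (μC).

Answer: 8.40 μC

Derivation:
Initial: C1(3μF, Q=6μC, V=2.00V), C2(2μF, Q=15μC, V=7.50V), C3(1μF, Q=2μC, V=2.00V), C4(3μF, Q=11μC, V=3.67V), C5(2μF, Q=0μC, V=0.00V)
Op 1: CLOSE 3-4: Q_total=13.00, C_total=4.00, V=3.25; Q3=3.25, Q4=9.75; dissipated=1.042
Op 2: GROUND 3: Q3=0; energy lost=5.281
Op 3: CLOSE 2-1: Q_total=21.00, C_total=5.00, V=4.20; Q2=8.40, Q1=12.60; dissipated=18.150
Op 4: GROUND 5: Q5=0; energy lost=0.000
Op 5: GROUND 4: Q4=0; energy lost=15.844
Final charges: Q1=12.60, Q2=8.40, Q3=0.00, Q4=0.00, Q5=0.00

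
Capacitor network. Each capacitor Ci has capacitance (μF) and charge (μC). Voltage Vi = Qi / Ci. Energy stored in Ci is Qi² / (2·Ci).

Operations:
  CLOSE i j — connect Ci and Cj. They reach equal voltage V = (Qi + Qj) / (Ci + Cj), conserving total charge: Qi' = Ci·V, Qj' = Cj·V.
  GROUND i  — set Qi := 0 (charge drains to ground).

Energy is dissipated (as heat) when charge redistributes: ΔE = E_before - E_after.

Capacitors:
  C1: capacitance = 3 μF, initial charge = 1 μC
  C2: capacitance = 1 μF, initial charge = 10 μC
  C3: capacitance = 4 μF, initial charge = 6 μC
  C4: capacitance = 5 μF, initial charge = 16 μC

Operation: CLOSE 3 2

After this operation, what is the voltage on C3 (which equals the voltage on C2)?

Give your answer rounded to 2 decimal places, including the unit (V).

Initial: C1(3μF, Q=1μC, V=0.33V), C2(1μF, Q=10μC, V=10.00V), C3(4μF, Q=6μC, V=1.50V), C4(5μF, Q=16μC, V=3.20V)
Op 1: CLOSE 3-2: Q_total=16.00, C_total=5.00, V=3.20; Q3=12.80, Q2=3.20; dissipated=28.900

Answer: 3.20 V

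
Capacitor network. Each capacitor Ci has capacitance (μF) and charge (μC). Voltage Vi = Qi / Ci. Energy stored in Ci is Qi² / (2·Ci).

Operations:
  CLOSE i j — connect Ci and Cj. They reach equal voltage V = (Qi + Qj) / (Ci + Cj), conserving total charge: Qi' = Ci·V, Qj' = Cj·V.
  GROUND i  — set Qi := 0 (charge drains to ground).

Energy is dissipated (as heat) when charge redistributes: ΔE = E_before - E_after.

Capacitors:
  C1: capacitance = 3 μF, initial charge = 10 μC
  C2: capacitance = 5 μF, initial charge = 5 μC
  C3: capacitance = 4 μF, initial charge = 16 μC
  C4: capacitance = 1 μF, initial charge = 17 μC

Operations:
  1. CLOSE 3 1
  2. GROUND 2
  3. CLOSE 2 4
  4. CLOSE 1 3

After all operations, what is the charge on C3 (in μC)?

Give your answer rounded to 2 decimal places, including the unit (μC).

Initial: C1(3μF, Q=10μC, V=3.33V), C2(5μF, Q=5μC, V=1.00V), C3(4μF, Q=16μC, V=4.00V), C4(1μF, Q=17μC, V=17.00V)
Op 1: CLOSE 3-1: Q_total=26.00, C_total=7.00, V=3.71; Q3=14.86, Q1=11.14; dissipated=0.381
Op 2: GROUND 2: Q2=0; energy lost=2.500
Op 3: CLOSE 2-4: Q_total=17.00, C_total=6.00, V=2.83; Q2=14.17, Q4=2.83; dissipated=120.417
Op 4: CLOSE 1-3: Q_total=26.00, C_total=7.00, V=3.71; Q1=11.14, Q3=14.86; dissipated=0.000
Final charges: Q1=11.14, Q2=14.17, Q3=14.86, Q4=2.83

Answer: 14.86 μC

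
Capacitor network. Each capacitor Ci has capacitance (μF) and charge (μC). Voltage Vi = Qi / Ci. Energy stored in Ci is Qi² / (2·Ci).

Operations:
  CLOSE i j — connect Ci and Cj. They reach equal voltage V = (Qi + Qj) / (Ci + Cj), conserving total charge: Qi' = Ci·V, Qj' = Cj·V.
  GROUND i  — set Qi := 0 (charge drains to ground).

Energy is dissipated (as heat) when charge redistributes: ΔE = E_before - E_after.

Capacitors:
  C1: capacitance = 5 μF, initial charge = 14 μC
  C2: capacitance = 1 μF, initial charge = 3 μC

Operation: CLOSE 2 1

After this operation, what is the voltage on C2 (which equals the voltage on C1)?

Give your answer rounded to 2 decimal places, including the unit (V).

Initial: C1(5μF, Q=14μC, V=2.80V), C2(1μF, Q=3μC, V=3.00V)
Op 1: CLOSE 2-1: Q_total=17.00, C_total=6.00, V=2.83; Q2=2.83, Q1=14.17; dissipated=0.017

Answer: 2.83 V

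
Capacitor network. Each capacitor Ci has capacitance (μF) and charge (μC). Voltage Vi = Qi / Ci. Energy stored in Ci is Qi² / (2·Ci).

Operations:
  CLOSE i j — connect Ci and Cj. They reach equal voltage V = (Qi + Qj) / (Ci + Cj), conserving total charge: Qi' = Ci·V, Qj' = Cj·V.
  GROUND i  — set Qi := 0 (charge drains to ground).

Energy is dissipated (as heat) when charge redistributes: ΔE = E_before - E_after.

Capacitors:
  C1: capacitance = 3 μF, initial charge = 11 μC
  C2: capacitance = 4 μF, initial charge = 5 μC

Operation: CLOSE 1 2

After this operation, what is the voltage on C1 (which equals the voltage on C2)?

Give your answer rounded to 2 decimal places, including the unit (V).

Initial: C1(3μF, Q=11μC, V=3.67V), C2(4μF, Q=5μC, V=1.25V)
Op 1: CLOSE 1-2: Q_total=16.00, C_total=7.00, V=2.29; Q1=6.86, Q2=9.14; dissipated=5.006

Answer: 2.29 V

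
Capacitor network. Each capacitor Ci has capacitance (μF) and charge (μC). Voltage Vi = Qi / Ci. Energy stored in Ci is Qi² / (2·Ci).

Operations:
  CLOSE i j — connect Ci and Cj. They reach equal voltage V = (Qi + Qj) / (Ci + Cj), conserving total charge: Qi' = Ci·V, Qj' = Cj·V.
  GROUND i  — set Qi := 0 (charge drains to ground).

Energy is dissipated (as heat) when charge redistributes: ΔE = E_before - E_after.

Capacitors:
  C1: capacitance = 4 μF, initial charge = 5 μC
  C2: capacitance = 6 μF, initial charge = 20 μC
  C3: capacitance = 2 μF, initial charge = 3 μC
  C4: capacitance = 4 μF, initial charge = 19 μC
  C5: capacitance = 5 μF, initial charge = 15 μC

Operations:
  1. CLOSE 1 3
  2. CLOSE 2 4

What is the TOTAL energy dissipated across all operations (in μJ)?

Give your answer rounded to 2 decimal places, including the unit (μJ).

Initial: C1(4μF, Q=5μC, V=1.25V), C2(6μF, Q=20μC, V=3.33V), C3(2μF, Q=3μC, V=1.50V), C4(4μF, Q=19μC, V=4.75V), C5(5μF, Q=15μC, V=3.00V)
Op 1: CLOSE 1-3: Q_total=8.00, C_total=6.00, V=1.33; Q1=5.33, Q3=2.67; dissipated=0.042
Op 2: CLOSE 2-4: Q_total=39.00, C_total=10.00, V=3.90; Q2=23.40, Q4=15.60; dissipated=2.408
Total dissipated: 2.450 μJ

Answer: 2.45 μJ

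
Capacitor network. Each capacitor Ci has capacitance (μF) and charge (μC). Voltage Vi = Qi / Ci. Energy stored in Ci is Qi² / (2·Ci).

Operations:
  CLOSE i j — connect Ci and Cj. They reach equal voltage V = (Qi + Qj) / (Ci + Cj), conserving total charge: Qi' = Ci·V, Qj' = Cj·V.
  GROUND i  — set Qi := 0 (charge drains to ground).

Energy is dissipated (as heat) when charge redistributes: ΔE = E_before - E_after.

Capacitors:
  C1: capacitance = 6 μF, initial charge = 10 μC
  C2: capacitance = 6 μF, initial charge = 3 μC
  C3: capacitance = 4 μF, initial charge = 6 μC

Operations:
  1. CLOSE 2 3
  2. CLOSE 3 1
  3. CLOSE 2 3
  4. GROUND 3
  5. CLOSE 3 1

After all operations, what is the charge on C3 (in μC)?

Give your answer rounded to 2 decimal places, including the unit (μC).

Answer: 3.26 μC

Derivation:
Initial: C1(6μF, Q=10μC, V=1.67V), C2(6μF, Q=3μC, V=0.50V), C3(4μF, Q=6μC, V=1.50V)
Op 1: CLOSE 2-3: Q_total=9.00, C_total=10.00, V=0.90; Q2=5.40, Q3=3.60; dissipated=1.200
Op 2: CLOSE 3-1: Q_total=13.60, C_total=10.00, V=1.36; Q3=5.44, Q1=8.16; dissipated=0.705
Op 3: CLOSE 2-3: Q_total=10.84, C_total=10.00, V=1.08; Q2=6.50, Q3=4.34; dissipated=0.254
Op 4: GROUND 3: Q3=0; energy lost=2.350
Op 5: CLOSE 3-1: Q_total=8.16, C_total=10.00, V=0.82; Q3=3.26, Q1=4.90; dissipated=2.220
Final charges: Q1=4.90, Q2=6.50, Q3=3.26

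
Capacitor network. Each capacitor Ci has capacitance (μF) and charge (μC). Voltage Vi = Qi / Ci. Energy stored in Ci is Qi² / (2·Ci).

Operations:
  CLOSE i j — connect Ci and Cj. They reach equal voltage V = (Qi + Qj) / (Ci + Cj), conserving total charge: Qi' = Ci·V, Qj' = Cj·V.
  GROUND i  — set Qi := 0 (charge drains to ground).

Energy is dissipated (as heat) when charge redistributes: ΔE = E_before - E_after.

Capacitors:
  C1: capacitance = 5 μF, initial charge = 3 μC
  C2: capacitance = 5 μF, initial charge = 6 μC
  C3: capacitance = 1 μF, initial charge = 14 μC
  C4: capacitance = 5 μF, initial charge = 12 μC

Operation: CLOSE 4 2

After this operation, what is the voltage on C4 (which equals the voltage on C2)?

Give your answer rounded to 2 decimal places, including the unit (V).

Initial: C1(5μF, Q=3μC, V=0.60V), C2(5μF, Q=6μC, V=1.20V), C3(1μF, Q=14μC, V=14.00V), C4(5μF, Q=12μC, V=2.40V)
Op 1: CLOSE 4-2: Q_total=18.00, C_total=10.00, V=1.80; Q4=9.00, Q2=9.00; dissipated=1.800

Answer: 1.80 V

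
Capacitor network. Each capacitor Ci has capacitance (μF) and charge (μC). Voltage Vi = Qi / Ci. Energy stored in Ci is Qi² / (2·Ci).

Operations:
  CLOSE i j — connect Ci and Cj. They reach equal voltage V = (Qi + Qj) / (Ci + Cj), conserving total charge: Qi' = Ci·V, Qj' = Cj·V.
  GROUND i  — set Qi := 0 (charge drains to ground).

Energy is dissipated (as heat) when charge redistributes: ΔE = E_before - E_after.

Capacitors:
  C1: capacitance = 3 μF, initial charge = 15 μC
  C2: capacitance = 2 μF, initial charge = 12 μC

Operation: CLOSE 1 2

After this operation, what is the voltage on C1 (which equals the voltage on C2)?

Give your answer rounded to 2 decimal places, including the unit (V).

Answer: 5.40 V

Derivation:
Initial: C1(3μF, Q=15μC, V=5.00V), C2(2μF, Q=12μC, V=6.00V)
Op 1: CLOSE 1-2: Q_total=27.00, C_total=5.00, V=5.40; Q1=16.20, Q2=10.80; dissipated=0.600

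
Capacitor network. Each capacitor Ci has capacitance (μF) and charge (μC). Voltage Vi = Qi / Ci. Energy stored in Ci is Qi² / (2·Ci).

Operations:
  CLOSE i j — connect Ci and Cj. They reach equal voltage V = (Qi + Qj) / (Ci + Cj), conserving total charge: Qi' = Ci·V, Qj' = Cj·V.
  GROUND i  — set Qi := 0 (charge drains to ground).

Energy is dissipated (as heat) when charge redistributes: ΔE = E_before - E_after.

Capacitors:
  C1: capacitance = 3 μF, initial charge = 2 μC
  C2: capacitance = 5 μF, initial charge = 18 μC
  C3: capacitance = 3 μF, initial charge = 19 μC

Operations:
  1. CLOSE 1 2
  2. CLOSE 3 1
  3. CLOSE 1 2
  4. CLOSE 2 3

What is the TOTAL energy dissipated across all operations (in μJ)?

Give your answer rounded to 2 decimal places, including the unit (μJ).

Initial: C1(3μF, Q=2μC, V=0.67V), C2(5μF, Q=18μC, V=3.60V), C3(3μF, Q=19μC, V=6.33V)
Op 1: CLOSE 1-2: Q_total=20.00, C_total=8.00, V=2.50; Q1=7.50, Q2=12.50; dissipated=8.067
Op 2: CLOSE 3-1: Q_total=26.50, C_total=6.00, V=4.42; Q3=13.25, Q1=13.25; dissipated=11.021
Op 3: CLOSE 1-2: Q_total=25.75, C_total=8.00, V=3.22; Q1=9.66, Q2=16.09; dissipated=3.444
Op 4: CLOSE 2-3: Q_total=29.34, C_total=8.00, V=3.67; Q2=18.34, Q3=11.00; dissipated=1.345
Total dissipated: 23.877 μJ

Answer: 23.88 μJ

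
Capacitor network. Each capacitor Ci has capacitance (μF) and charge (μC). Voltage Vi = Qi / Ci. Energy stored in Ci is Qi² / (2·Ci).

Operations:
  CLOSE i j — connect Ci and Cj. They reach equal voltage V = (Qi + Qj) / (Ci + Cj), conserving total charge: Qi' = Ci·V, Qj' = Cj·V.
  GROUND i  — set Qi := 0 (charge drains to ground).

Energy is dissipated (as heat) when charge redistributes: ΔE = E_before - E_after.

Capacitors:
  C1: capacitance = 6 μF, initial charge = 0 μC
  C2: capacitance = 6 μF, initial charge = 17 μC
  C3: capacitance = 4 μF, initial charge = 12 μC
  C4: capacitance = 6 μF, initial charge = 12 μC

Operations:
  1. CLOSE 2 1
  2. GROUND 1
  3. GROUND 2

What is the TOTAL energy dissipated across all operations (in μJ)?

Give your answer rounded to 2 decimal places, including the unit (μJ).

Initial: C1(6μF, Q=0μC, V=0.00V), C2(6μF, Q=17μC, V=2.83V), C3(4μF, Q=12μC, V=3.00V), C4(6μF, Q=12μC, V=2.00V)
Op 1: CLOSE 2-1: Q_total=17.00, C_total=12.00, V=1.42; Q2=8.50, Q1=8.50; dissipated=12.042
Op 2: GROUND 1: Q1=0; energy lost=6.021
Op 3: GROUND 2: Q2=0; energy lost=6.021
Total dissipated: 24.083 μJ

Answer: 24.08 μJ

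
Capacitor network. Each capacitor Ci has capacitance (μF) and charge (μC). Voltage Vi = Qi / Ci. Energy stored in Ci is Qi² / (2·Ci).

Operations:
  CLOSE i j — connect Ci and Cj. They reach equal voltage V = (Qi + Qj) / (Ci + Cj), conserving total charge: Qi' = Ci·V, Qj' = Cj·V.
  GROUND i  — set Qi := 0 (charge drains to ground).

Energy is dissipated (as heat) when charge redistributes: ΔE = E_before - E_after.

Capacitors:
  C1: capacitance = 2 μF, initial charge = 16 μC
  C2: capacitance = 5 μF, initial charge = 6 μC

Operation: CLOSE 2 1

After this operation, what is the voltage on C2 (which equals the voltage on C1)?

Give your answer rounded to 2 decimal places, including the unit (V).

Initial: C1(2μF, Q=16μC, V=8.00V), C2(5μF, Q=6μC, V=1.20V)
Op 1: CLOSE 2-1: Q_total=22.00, C_total=7.00, V=3.14; Q2=15.71, Q1=6.29; dissipated=33.029

Answer: 3.14 V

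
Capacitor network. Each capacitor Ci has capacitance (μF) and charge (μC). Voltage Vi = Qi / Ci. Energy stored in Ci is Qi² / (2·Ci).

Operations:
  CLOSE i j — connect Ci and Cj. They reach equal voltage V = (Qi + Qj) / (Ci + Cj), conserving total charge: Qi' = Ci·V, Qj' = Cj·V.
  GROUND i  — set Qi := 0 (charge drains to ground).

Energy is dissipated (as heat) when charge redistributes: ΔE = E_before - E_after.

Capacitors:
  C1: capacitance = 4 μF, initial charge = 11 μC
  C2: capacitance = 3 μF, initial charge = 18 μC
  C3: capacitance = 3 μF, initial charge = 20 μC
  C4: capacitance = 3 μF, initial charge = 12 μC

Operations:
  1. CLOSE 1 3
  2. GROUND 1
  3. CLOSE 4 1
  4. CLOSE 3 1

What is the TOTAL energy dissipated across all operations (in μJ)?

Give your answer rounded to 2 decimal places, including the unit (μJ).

Initial: C1(4μF, Q=11μC, V=2.75V), C2(3μF, Q=18μC, V=6.00V), C3(3μF, Q=20μC, V=6.67V), C4(3μF, Q=12μC, V=4.00V)
Op 1: CLOSE 1-3: Q_total=31.00, C_total=7.00, V=4.43; Q1=17.71, Q3=13.29; dissipated=13.149
Op 2: GROUND 1: Q1=0; energy lost=39.224
Op 3: CLOSE 4-1: Q_total=12.00, C_total=7.00, V=1.71; Q4=5.14, Q1=6.86; dissipated=13.714
Op 4: CLOSE 3-1: Q_total=20.14, C_total=7.00, V=2.88; Q3=8.63, Q1=11.51; dissipated=6.315
Total dissipated: 72.402 μJ

Answer: 72.40 μJ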